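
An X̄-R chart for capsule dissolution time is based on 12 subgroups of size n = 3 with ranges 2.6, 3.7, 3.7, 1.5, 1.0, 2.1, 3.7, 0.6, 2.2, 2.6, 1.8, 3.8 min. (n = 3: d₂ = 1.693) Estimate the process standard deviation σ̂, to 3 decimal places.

1.442

R̄ = (2.6 + 3.7 + 3.7 + 1.5 + 1.0 + 2.1 + 3.7 + 0.6 + 2.2 + 2.6 + 1.8 + 3.8) / 12 = 2.4417
σ̂ = R̄ / d₂ = 2.4417 / 1.693 = 1.4422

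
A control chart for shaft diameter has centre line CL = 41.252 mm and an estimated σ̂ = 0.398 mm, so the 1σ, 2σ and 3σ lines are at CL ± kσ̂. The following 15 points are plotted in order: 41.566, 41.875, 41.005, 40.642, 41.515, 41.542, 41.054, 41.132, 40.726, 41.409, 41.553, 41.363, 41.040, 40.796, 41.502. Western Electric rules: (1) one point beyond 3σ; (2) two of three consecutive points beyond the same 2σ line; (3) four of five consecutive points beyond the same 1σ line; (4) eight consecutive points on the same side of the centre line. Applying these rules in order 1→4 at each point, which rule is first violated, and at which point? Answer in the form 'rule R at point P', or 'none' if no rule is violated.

none

Zone of each point (C = within 1σ̂, B = 1σ̂–2σ̂, A = 2σ̂–3σ̂, * = beyond 3σ̂; sign = side of CL): 1:+C, 2:+B, 3:-C, 4:-B, 5:+C, 6:+C, 7:-C, 8:-C, 9:-B, 10:+C, 11:+C, 12:+C, 13:-C, 14:-B, 15:+C
No rule fires across all 15 points.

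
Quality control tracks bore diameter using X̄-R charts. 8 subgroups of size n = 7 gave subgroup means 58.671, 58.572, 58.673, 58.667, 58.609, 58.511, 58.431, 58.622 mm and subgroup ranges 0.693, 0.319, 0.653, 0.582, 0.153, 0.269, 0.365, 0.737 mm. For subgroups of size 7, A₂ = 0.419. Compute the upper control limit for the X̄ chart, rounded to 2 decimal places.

X̄̄ = (58.671 + 58.572 + 58.673 + 58.667 + 58.609 + 58.511 + 58.431 + 58.622) / 8 = 468.7560 / 8 = 58.5945
R̄ = (0.693 + 0.319 + 0.653 + 0.582 + 0.153 + 0.269 + 0.365 + 0.737) / 8 = 3.7710 / 8 = 0.4714
UCL = X̄̄ + A₂·R̄ = 58.5945 + 0.419 × 0.4714 = 58.7920

58.79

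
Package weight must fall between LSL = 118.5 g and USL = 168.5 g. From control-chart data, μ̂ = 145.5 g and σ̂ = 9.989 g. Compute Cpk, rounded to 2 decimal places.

0.77

Cpu = (USL − μ̂) / (3σ̂) = (168.5 − 145.5) / (3 × 9.989) = 0.7675; Cpl = (μ̂ − LSL) / (3σ̂) = (145.5 − 118.5) / (3 × 9.989) = 0.9010; Cpk = min(Cpu, Cpl) = 0.7675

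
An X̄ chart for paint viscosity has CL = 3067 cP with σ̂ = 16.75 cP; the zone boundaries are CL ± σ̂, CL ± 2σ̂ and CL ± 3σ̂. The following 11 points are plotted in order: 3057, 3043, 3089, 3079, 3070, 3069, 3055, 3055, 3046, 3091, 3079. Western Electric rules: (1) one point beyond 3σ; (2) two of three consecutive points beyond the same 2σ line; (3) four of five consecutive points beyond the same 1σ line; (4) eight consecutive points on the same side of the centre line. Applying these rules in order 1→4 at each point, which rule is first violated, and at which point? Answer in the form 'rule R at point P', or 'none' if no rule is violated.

Zone of each point (C = within 1σ̂, B = 1σ̂–2σ̂, A = 2σ̂–3σ̂, * = beyond 3σ̂; sign = side of CL): 1:-C, 2:-B, 3:+B, 4:+C, 5:+C, 6:+C, 7:-C, 8:-C, 9:-B, 10:+B, 11:+C
No rule fires across all 11 points.

none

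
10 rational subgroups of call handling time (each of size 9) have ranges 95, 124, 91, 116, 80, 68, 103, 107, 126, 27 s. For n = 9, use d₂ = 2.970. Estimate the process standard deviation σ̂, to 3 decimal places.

R̄ = (95 + 124 + 91 + 116 + 80 + 68 + 103 + 107 + 126 + 27) / 10 = 93.7000
σ̂ = R̄ / d₂ = 93.7000 / 2.970 = 31.5488

31.549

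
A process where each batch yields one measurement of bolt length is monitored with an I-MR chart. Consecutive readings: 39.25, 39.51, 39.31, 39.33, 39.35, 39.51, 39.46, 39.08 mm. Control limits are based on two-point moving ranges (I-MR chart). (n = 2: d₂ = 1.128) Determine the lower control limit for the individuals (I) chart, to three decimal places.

38.936

X̄ = (39.25 + 39.51 + 39.31 + 39.33 + 39.35 + 39.51 + 39.46 + 39.08) / 8 = 39.3500
Moving ranges: 0.26, 0.20, 0.02, 0.02, 0.16, 0.05, 0.38; M̄R̄ = 1.0900 / 7 = 0.1557
LCL = X̄ − 3·M̄R̄/d₂ = 39.3500 − 3 × 0.1557 / 1.128 = 38.9359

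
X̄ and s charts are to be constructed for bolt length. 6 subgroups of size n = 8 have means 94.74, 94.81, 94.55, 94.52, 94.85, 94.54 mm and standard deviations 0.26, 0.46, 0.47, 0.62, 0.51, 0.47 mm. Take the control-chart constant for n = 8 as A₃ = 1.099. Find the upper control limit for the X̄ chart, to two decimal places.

95.18

X̄̄ = (94.74 + 94.81 + 94.55 + 94.52 + 94.85 + 94.54) / 6 = 94.6683
s̄ = (0.26 + 0.46 + 0.47 + 0.62 + 0.51 + 0.47) / 6 = 0.4650
UCL = X̄̄ + A₃·s̄ = 94.6683 + 1.099 × 0.4650 = 95.1794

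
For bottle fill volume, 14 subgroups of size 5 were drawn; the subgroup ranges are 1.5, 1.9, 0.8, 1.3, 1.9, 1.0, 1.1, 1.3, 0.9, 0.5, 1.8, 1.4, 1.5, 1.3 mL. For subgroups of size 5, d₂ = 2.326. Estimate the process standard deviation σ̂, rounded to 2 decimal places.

0.56

R̄ = (1.5 + 1.9 + 0.8 + 1.3 + 1.9 + 1.0 + 1.1 + 1.3 + 0.9 + 0.5 + 1.8 + 1.4 + 1.5 + 1.3) / 14 = 1.3000
σ̂ = R̄ / d₂ = 1.3000 / 2.326 = 0.5589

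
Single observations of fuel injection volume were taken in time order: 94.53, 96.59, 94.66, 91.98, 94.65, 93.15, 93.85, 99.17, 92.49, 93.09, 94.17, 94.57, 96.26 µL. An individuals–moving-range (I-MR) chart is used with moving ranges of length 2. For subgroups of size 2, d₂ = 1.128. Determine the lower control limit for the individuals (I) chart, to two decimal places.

X̄ = (94.53 + 96.59 + 94.66 + 91.98 + 94.65 + 93.15 + 93.85 + 99.17 + 92.49 + 93.09 + 94.17 + 94.57 + 96.26) / 13 = 94.5508
Moving ranges: 2.06, 1.93, 2.68, 2.67, 1.50, 0.70, 5.32, 6.68, 0.60, 1.08, 0.40, 1.69; M̄R̄ = 27.3100 / 12 = 2.2758
LCL = X̄ − 3·M̄R̄/d₂ = 94.5508 − 3 × 2.2758 / 1.128 = 88.4980

88.50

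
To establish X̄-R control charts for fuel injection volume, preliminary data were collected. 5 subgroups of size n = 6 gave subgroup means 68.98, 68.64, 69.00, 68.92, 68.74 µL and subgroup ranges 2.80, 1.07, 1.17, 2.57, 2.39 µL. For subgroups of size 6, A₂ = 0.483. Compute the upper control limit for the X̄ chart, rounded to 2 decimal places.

X̄̄ = (68.98 + 68.64 + 69.00 + 68.92 + 68.74) / 5 = 344.2800 / 5 = 68.8560
R̄ = (2.80 + 1.07 + 1.17 + 2.57 + 2.39) / 5 = 10.0000 / 5 = 2.0000
UCL = X̄̄ + A₂·R̄ = 68.8560 + 0.483 × 2.0000 = 69.8220

69.82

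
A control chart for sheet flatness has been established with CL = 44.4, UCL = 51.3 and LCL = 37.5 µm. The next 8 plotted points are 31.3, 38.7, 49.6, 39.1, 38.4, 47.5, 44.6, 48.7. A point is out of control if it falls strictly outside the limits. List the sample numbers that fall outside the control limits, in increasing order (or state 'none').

1

Compare each point to [37.5, 51.3]: sample 1 = 31.3 < LCL.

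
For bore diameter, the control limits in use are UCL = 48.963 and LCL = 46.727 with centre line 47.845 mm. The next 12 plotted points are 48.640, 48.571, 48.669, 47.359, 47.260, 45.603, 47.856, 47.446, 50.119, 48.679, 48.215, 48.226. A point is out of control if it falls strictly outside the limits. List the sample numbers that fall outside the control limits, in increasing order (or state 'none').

Compare each point to [46.727, 48.963]: sample 6 = 45.603 < LCL; sample 9 = 50.119 > UCL.

6, 9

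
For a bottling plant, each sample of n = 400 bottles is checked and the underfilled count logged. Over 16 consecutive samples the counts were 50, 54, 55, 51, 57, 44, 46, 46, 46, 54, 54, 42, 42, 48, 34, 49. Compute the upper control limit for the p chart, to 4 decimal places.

p̄ = Σdᵢ / (k·n) = 772 / (16 × 400) = 0.12062
UCL = p̄ + 3·√(p̄(1−p̄)/n) = 0.12062 + 3 × √(0.12062×0.87938/400) = 0.12062 + 3 × 0.01628 = 0.16948

0.1695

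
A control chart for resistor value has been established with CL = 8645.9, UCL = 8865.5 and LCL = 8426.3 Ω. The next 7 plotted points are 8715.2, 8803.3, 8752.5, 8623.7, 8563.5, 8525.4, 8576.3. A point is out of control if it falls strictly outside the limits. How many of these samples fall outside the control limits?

0

All 7 points lie within [8426.3, 8865.5].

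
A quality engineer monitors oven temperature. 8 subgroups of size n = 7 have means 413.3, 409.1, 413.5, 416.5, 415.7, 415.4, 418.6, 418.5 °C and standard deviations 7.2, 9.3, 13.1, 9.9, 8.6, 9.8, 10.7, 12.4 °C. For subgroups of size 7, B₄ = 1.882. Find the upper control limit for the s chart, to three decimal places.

s̄ = (7.2 + 9.3 + 13.1 + 9.9 + 8.6 + 9.8 + 10.7 + 12.4) / 8 = 10.1250
UCL_s = B₄·s̄ = 1.882 × 10.1250 = 19.0552

19.055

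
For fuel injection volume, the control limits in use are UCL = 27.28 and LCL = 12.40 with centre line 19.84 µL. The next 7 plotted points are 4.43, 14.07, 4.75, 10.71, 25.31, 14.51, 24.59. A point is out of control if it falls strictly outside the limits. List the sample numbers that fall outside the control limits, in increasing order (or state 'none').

1, 3, 4

Compare each point to [12.40, 27.28]: sample 1 = 4.43 < LCL; sample 3 = 4.75 < LCL; sample 4 = 10.71 < LCL.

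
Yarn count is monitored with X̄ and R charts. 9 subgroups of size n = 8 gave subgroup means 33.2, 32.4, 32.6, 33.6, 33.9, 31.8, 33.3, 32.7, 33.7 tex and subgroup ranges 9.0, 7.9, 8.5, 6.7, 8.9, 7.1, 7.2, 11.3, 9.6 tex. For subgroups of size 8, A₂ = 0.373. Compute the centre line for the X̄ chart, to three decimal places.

33.022

X̄̄ = (33.2 + 32.4 + 32.6 + 33.6 + 33.9 + 31.8 + 33.3 + 32.7 + 33.7) / 9 = 297.2000 / 9 = 33.0222
CL = X̄̄ = 33.0222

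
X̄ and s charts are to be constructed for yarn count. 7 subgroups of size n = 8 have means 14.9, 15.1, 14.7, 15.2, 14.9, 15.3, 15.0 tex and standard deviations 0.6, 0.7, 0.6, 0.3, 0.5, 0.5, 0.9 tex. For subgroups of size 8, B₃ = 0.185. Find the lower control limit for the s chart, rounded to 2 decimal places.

s̄ = (0.6 + 0.7 + 0.6 + 0.3 + 0.5 + 0.5 + 0.9) / 7 = 0.5857
LCL_s = B₃·s̄ = 0.185 × 0.5857 = 0.1084

0.11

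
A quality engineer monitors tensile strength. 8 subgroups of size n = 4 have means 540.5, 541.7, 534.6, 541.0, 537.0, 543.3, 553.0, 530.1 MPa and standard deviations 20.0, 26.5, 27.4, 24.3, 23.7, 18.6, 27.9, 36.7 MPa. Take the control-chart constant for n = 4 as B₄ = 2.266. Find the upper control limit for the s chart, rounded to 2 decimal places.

58.09

s̄ = (20.0 + 26.5 + 27.4 + 24.3 + 23.7 + 18.6 + 27.9 + 36.7) / 8 = 25.6375
UCL_s = B₄·s̄ = 2.266 × 25.6375 = 58.0946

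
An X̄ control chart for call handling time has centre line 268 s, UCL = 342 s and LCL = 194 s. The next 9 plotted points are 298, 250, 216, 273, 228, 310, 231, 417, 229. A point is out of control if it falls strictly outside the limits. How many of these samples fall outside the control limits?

Compare each point to [194, 342]: sample 8 = 417 > UCL.

1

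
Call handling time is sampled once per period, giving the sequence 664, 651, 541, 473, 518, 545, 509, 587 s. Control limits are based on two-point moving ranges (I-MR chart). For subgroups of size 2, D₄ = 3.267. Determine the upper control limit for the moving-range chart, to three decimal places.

175.951

Moving ranges: 13, 110, 68, 45, 27, 36, 78; M̄R̄ = 377.0000 / 7 = 53.8571
UCL_MR = D₄·M̄R̄ = 3.267 × 53.8571 = 175.9513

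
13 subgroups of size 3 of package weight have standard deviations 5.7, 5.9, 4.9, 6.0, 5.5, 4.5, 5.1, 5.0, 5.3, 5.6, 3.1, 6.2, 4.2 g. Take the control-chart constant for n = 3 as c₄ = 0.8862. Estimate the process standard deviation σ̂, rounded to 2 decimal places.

s̄ = (5.7 + 5.9 + 4.9 + 6.0 + 5.5 + 4.5 + 5.1 + 5.0 + 5.3 + 5.6 + 3.1 + 6.2 + 4.2) / 13 = 5.1538
σ̂ = s̄ / c₄ = 5.1538 / 0.8862 = 5.8157

5.82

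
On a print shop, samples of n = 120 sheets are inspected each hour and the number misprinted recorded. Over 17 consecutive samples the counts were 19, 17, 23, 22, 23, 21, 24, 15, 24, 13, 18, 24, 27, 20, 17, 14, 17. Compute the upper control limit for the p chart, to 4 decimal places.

0.2675

p̄ = Σdᵢ / (k·n) = 338 / (17 × 120) = 0.16569
UCL = p̄ + 3·√(p̄(1−p̄)/n) = 0.16569 + 3 × √(0.16569×0.83431/120) = 0.16569 + 3 × 0.03394 = 0.26751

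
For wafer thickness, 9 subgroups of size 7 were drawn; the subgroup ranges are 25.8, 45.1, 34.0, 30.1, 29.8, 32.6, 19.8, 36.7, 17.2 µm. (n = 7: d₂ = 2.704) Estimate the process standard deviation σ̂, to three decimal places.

R̄ = (25.8 + 45.1 + 34.0 + 30.1 + 29.8 + 32.6 + 19.8 + 36.7 + 17.2) / 9 = 30.1222
σ̂ = R̄ / d₂ = 30.1222 / 2.704 = 11.1399

11.140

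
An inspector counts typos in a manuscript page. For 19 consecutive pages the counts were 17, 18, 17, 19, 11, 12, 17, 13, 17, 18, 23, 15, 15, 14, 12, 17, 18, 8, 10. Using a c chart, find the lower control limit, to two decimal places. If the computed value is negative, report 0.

c̄ = (17 + 18 + 17 + 19 + 11 + 12 + 17 + 13 + 17 + 18 + 23 + 15 + 15 + 14 + 12 + 17 + 18 + 8 + 10) / 19 = 291 / 19 = 15.3158
LCL = c̄ − 3√c̄ = 15.3158 − 3 × 3.9135 = 3.5752

3.58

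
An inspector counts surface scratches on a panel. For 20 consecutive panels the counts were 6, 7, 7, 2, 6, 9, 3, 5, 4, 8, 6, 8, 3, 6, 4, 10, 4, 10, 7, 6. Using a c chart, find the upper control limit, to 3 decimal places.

13.429

c̄ = (6 + 7 + 7 + 2 + 6 + 9 + 3 + 5 + 4 + 8 + 6 + 8 + 3 + 6 + 4 + 10 + 4 + 10 + 7 + 6) / 20 = 121 / 20 = 6.0500
UCL = c̄ + 3√c̄ = 6.0500 + 3 × √6.0500 = 6.0500 + 3 × 2.4597 = 13.4290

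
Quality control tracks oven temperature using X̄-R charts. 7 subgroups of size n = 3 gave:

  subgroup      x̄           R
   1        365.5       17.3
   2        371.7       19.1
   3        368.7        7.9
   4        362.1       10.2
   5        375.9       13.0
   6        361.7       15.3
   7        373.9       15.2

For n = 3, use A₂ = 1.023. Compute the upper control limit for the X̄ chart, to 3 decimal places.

382.822

X̄̄ = (365.5 + 371.7 + 368.7 + 362.1 + 375.9 + 361.7 + 373.9) / 7 = 2579.5000 / 7 = 368.5000
R̄ = (17.3 + 19.1 + 7.9 + 10.2 + 13.0 + 15.3 + 15.2) / 7 = 98.0000 / 7 = 14.0000
UCL = X̄̄ + A₂·R̄ = 368.5000 + 1.023 × 14.0000 = 382.8220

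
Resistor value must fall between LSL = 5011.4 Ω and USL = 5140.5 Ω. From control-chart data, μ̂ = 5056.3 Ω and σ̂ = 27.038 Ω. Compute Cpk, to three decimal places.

0.554

Cpu = (USL − μ̂) / (3σ̂) = (5140.5 − 5056.3) / (3 × 27.038) = 1.0380; Cpl = (μ̂ − LSL) / (3σ̂) = (5056.3 − 5011.4) / (3 × 27.038) = 0.5535; Cpk = min(Cpu, Cpl) = 0.5535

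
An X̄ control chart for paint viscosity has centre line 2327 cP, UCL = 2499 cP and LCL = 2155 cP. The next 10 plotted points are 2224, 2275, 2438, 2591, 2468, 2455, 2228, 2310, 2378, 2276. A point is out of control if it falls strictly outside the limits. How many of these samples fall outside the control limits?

1

Compare each point to [2155, 2499]: sample 4 = 2591 > UCL.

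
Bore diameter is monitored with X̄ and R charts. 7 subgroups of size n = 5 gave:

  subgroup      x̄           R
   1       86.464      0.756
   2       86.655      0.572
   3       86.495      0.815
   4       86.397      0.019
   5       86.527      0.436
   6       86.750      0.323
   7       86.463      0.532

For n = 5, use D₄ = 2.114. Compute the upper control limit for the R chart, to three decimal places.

1.043

R̄ = (0.756 + 0.572 + 0.815 + 0.019 + 0.436 + 0.323 + 0.532) / 7 = 3.4530 / 7 = 0.4933
UCL_R = D₄·R̄ = 2.114 × 0.4933 = 1.0428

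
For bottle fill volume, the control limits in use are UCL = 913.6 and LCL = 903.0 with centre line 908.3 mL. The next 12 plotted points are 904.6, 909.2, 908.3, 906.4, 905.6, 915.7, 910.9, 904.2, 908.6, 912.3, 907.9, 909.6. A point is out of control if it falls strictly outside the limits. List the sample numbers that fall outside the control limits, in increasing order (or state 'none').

Compare each point to [903.0, 913.6]: sample 6 = 915.7 > UCL.

6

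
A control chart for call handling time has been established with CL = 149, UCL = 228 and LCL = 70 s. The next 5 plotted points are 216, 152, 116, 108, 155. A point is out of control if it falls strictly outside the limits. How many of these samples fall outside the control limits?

0

All 5 points lie within [70, 228].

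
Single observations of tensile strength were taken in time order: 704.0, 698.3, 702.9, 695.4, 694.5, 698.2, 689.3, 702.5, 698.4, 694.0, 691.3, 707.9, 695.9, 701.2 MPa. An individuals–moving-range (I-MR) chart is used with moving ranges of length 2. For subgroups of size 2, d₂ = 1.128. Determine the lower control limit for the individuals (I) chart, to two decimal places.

679.80

X̄ = (704.0 + 698.3 + 702.9 + 695.4 + 694.5 + 698.2 + 689.3 + 702.5 + 698.4 + 694.0 + 691.3 + 707.9 + 695.9 + 701.2) / 14 = 698.1286
Moving ranges: 5.7, 4.6, 7.5, 0.9, 3.7, 8.9, 13.2, 4.1, 4.4, 2.7, 16.6, 12.0, 5.3; M̄R̄ = 89.6000 / 13 = 6.8923
LCL = X̄ − 3·M̄R̄/d₂ = 698.1286 − 3 × 6.8923 / 1.128 = 679.7980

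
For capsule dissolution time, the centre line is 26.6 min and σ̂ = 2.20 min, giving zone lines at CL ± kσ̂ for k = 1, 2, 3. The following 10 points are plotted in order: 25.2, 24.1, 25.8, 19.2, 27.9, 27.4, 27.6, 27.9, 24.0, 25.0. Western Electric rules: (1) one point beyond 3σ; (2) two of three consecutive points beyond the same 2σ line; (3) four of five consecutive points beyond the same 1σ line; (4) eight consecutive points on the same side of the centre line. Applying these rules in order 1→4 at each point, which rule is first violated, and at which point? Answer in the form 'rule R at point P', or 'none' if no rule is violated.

rule 1 at point 4

Zone of each point (C = within 1σ̂, B = 1σ̂–2σ̂, A = 2σ̂–3σ̂, * = beyond 3σ̂; sign = side of CL): 1:-C, 2:-B, 3:-C, 4:-*, 5:+C, 6:+C, 7:+C, 8:+C, 9:-B, 10:-C
Rule 1 (one point beyond the 3σ limits) is satisfied at point 4.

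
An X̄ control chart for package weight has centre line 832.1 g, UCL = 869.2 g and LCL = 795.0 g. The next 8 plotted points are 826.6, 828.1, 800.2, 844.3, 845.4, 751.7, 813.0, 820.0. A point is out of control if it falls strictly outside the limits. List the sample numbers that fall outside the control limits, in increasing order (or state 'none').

6

Compare each point to [795.0, 869.2]: sample 6 = 751.7 < LCL.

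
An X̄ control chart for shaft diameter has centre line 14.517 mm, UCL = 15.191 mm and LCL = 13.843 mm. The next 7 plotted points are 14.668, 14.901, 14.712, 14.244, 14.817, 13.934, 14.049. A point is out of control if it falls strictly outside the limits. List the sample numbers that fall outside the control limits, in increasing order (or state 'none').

All 7 points lie within [13.843, 15.191].

none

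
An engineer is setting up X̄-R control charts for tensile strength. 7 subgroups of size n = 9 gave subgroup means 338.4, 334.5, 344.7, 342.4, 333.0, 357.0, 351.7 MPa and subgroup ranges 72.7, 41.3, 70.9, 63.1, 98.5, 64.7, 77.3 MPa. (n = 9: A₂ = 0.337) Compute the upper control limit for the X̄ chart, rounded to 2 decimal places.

366.62

X̄̄ = (338.4 + 334.5 + 344.7 + 342.4 + 333.0 + 357.0 + 351.7) / 7 = 2401.7000 / 7 = 343.1000
R̄ = (72.7 + 41.3 + 70.9 + 63.1 + 98.5 + 64.7 + 77.3) / 7 = 488.5000 / 7 = 69.7857
UCL = X̄̄ + A₂·R̄ = 343.1000 + 0.337 × 69.7857 = 366.6178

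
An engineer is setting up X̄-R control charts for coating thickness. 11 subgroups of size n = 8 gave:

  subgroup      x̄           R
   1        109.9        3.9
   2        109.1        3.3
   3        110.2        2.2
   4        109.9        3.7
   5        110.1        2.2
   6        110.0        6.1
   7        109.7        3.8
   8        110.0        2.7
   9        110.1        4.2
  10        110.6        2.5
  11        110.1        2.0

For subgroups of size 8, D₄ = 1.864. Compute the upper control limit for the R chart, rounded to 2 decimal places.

R̄ = (3.9 + 3.3 + 2.2 + 3.7 + 2.2 + 6.1 + 3.8 + 2.7 + 4.2 + 2.5 + 2.0) / 11 = 36.6000 / 11 = 3.3273
UCL_R = D₄·R̄ = 1.864 × 3.3273 = 6.2020

6.20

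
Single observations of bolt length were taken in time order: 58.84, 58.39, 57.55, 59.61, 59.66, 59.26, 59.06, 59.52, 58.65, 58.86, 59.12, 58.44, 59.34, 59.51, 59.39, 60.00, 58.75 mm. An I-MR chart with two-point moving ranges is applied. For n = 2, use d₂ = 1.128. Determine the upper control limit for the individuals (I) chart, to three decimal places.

60.640

X̄ = (58.84 + 58.39 + 57.55 + 59.61 + 59.66 + 59.26 + 59.06 + 59.52 + 58.65 + 58.86 + 59.12 + 58.44 + 59.34 + 59.51 + 59.39 + 60.00 + 58.75) / 17 = 59.0559
Moving ranges: 0.45, 0.84, 2.06, 0.05, 0.40, 0.20, 0.46, 0.87, 0.21, 0.26, 0.68, 0.90, 0.17, 0.12, 0.61, 1.25; M̄R̄ = 9.5300 / 16 = 0.5956
UCL = X̄ + 3·M̄R̄/d₂ = 59.0559 + 3 × 0.5956 / 1.128 = 60.6400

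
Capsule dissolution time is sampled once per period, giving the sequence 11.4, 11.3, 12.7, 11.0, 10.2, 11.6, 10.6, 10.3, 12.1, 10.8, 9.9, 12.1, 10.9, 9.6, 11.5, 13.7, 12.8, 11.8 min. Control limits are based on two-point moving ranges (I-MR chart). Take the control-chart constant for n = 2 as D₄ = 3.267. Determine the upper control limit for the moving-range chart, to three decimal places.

Moving ranges: 0.1, 1.4, 1.7, 0.8, 1.4, 1.0, 0.3, 1.8, 1.3, 0.9, 2.2, 1.2, 1.3, 1.9, 2.2, 0.9, 1.0; M̄R̄ = 21.4000 / 17 = 1.2588
UCL_MR = D₄·M̄R̄ = 3.267 × 1.2588 = 4.1126

4.113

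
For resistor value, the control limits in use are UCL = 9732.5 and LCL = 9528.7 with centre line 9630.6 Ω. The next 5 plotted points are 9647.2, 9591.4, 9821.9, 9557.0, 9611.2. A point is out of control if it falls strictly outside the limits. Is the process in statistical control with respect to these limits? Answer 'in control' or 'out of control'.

Compare each point to [9528.7, 9732.5]: sample 3 = 9821.9 > UCL.

out of control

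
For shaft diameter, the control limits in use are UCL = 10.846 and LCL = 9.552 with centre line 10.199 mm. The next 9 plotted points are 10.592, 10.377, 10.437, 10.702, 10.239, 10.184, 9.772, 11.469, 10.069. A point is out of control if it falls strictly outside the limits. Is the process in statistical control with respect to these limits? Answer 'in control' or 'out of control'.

out of control

Compare each point to [9.552, 10.846]: sample 8 = 11.469 > UCL.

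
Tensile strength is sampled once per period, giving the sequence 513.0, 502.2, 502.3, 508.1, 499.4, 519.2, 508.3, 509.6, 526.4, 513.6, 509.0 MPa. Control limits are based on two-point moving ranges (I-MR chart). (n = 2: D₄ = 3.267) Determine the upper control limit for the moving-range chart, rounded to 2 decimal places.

29.93

Moving ranges: 10.8, 0.1, 5.8, 8.7, 19.8, 10.9, 1.3, 16.8, 12.8, 4.6; M̄R̄ = 91.6000 / 10 = 9.1600
UCL_MR = D₄·M̄R̄ = 3.267 × 9.1600 = 29.9257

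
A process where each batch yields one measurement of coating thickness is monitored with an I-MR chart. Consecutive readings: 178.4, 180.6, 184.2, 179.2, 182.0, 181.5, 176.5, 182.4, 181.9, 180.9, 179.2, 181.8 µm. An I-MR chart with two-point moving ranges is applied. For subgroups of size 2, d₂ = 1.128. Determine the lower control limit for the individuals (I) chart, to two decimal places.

X̄ = (178.4 + 180.6 + 184.2 + 179.2 + 182.0 + 181.5 + 176.5 + 182.4 + 181.9 + 180.9 + 179.2 + 181.8) / 12 = 180.7167
Moving ranges: 2.2, 3.6, 5.0, 2.8, 0.5, 5.0, 5.9, 0.5, 1.0, 1.7, 2.6; M̄R̄ = 30.8000 / 11 = 2.8000
LCL = X̄ − 3·M̄R̄/d₂ = 180.7167 − 3 × 2.8000 / 1.128 = 173.2699

173.27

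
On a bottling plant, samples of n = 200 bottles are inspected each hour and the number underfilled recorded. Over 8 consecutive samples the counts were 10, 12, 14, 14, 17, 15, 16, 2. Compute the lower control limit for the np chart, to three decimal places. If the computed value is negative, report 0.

p̄ = Σdᵢ / (k·n) = 100 / (8 × 200) = 0.06250
LCL = np̄ − 3·√(np̄(1−p̄)) = 12.5000 − 3 × 3.4233 = 2.2302

2.230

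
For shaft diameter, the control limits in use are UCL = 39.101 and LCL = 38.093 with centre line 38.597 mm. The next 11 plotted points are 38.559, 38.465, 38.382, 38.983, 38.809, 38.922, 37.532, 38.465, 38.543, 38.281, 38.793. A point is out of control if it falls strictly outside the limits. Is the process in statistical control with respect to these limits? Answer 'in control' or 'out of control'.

Compare each point to [38.093, 39.101]: sample 7 = 37.532 < LCL.

out of control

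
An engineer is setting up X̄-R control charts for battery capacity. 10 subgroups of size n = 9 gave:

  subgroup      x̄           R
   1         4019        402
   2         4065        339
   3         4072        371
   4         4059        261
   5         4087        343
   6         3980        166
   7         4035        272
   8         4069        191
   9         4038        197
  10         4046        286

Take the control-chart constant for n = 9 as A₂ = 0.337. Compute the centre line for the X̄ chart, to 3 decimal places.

X̄̄ = (4019 + 4065 + 4072 + 4059 + 4087 + 3980 + 4035 + 4069 + 4038 + 4046) / 10 = 40470.0000 / 10 = 4047.0000
CL = X̄̄ = 4047.0000

4047.000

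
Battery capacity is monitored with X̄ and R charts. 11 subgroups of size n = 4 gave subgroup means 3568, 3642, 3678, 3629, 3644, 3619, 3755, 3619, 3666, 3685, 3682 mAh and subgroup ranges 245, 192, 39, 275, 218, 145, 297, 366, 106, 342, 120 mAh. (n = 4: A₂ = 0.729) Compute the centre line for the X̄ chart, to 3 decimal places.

X̄̄ = (3568 + 3642 + 3678 + 3629 + 3644 + 3619 + 3755 + 3619 + 3666 + 3685 + 3682) / 11 = 40187.0000 / 11 = 3653.3636
CL = X̄̄ = 3653.3636

3653.364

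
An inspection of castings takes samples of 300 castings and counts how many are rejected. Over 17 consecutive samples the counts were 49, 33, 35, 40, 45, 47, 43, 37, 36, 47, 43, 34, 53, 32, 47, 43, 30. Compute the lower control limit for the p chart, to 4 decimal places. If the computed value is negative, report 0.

p̄ = Σdᵢ / (k·n) = 694 / (17 × 300) = 0.13608
LCL = p̄ − 3·√(p̄(1−p̄)/n) = 0.13608 − 3 × 0.01980 = 0.07669

0.0767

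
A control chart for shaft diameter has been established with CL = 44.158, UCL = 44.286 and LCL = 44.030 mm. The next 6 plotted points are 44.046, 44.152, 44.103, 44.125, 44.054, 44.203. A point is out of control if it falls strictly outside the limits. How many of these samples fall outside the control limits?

0

All 6 points lie within [44.030, 44.286].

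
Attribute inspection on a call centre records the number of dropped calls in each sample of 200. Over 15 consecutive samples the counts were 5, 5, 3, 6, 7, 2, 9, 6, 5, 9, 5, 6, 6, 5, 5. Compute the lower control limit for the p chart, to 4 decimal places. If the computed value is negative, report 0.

p̄ = Σdᵢ / (k·n) = 84 / (15 × 200) = 0.02800
LCL = p̄ − 3·√(p̄(1−p̄)/n) = 0.02800 − 3 × 0.01167 = -0.00700 → 0 (negative, so LCL = 0)

0.0000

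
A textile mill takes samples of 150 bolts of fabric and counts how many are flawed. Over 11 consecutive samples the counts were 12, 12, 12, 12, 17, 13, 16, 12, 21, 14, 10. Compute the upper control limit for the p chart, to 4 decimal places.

0.1621

p̄ = Σdᵢ / (k·n) = 151 / (11 × 150) = 0.09152
UCL = p̄ + 3·√(p̄(1−p̄)/n) = 0.09152 + 3 × √(0.09152×0.90848/150) = 0.09152 + 3 × 0.02354 = 0.16214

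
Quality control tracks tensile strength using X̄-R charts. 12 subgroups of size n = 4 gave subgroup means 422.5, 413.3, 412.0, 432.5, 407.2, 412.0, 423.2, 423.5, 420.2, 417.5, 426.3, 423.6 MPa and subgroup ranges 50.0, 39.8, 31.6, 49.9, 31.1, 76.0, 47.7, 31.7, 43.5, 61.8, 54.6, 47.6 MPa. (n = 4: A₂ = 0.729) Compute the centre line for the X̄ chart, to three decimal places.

419.483

X̄̄ = (422.5 + 413.3 + 412.0 + 432.5 + 407.2 + 412.0 + 423.2 + 423.5 + 420.2 + 417.5 + 426.3 + 423.6) / 12 = 5033.8000 / 12 = 419.4833
CL = X̄̄ = 419.4833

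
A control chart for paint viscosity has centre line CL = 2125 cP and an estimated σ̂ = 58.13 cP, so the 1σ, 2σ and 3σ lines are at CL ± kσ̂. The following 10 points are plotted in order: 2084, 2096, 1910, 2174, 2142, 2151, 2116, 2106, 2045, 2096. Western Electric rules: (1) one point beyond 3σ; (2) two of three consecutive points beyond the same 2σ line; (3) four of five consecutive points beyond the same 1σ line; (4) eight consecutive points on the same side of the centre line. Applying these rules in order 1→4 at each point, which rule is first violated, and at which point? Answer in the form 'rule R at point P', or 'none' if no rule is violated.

rule 1 at point 3

Zone of each point (C = within 1σ̂, B = 1σ̂–2σ̂, A = 2σ̂–3σ̂, * = beyond 3σ̂; sign = side of CL): 1:-C, 2:-C, 3:-*, 4:+C, 5:+C, 6:+C, 7:-C, 8:-C, 9:-B, 10:-C
Rule 1 (one point beyond the 3σ limits) is satisfied at point 3.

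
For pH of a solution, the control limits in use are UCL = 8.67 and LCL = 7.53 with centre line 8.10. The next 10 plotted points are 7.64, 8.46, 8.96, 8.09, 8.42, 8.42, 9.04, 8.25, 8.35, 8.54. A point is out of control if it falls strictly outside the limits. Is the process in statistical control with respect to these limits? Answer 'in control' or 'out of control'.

Compare each point to [7.53, 8.67]: sample 3 = 8.96 > UCL; sample 7 = 9.04 > UCL.

out of control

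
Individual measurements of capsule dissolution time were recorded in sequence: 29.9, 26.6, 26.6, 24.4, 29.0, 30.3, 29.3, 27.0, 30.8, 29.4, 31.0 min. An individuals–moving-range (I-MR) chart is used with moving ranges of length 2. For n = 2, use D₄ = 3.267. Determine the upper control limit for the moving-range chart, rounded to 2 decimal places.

Moving ranges: 3.3, 0.0, 2.2, 4.6, 1.3, 1.0, 2.3, 3.8, 1.4, 1.6; M̄R̄ = 21.5000 / 10 = 2.1500
UCL_MR = D₄·M̄R̄ = 3.267 × 2.1500 = 7.0240

7.02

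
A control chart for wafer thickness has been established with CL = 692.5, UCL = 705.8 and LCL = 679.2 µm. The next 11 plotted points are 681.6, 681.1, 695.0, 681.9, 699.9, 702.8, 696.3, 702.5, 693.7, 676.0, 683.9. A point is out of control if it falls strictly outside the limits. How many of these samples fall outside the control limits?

1

Compare each point to [679.2, 705.8]: sample 10 = 676.0 < LCL.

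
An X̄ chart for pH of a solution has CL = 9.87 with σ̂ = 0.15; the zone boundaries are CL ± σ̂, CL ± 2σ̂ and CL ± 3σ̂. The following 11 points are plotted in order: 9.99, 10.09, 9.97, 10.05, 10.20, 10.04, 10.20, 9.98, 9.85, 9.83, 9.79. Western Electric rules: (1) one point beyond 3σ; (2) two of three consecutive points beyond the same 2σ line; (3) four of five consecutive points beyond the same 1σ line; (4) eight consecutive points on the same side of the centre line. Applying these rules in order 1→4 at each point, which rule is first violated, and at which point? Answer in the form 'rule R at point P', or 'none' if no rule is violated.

Zone of each point (C = within 1σ̂, B = 1σ̂–2σ̂, A = 2σ̂–3σ̂, * = beyond 3σ̂; sign = side of CL): 1:+C, 2:+B, 3:+C, 4:+B, 5:+A, 6:+B, 7:+A, 8:+C, 9:-C, 10:-C, 11:-C
Rule 3 (four of five consecutive points beyond the same 1σ limit) is satisfied at point 6.

rule 3 at point 6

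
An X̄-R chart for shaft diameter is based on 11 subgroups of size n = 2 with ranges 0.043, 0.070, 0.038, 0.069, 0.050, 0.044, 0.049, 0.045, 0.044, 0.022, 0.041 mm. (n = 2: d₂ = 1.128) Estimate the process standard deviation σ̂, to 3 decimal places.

R̄ = (0.043 + 0.070 + 0.038 + 0.069 + 0.050 + 0.044 + 0.049 + 0.045 + 0.044 + 0.022 + 0.041) / 11 = 0.0468
σ̂ = R̄ / d₂ = 0.0468 / 1.128 = 0.0415

0.042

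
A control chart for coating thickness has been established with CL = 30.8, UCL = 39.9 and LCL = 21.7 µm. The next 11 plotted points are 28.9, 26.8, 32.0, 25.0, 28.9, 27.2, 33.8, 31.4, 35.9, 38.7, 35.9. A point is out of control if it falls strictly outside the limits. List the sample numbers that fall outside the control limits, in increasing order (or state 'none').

All 11 points lie within [21.7, 39.9].

none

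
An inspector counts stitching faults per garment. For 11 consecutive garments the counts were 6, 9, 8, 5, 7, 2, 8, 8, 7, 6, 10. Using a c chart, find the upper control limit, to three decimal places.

c̄ = (6 + 9 + 8 + 5 + 7 + 2 + 8 + 8 + 7 + 6 + 10) / 11 = 76 / 11 = 6.9091
UCL = c̄ + 3√c̄ = 6.9091 + 3 × √6.9091 = 6.9091 + 3 × 2.6285 = 14.7946

14.795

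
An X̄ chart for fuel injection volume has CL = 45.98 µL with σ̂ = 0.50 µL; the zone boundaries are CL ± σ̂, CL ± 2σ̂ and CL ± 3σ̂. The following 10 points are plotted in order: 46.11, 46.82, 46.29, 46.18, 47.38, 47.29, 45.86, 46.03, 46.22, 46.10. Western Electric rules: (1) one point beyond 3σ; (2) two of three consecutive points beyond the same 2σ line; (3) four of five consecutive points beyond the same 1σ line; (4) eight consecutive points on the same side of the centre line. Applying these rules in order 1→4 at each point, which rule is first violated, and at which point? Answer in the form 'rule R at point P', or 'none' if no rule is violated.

rule 2 at point 6

Zone of each point (C = within 1σ̂, B = 1σ̂–2σ̂, A = 2σ̂–3σ̂, * = beyond 3σ̂; sign = side of CL): 1:+C, 2:+B, 3:+C, 4:+C, 5:+A, 6:+A, 7:-C, 8:+C, 9:+C, 10:+C
Rule 2 (two of three consecutive points beyond the same 2σ limit) is satisfied at point 6.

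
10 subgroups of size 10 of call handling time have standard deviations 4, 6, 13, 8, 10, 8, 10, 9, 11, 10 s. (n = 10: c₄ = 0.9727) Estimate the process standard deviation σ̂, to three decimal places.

s̄ = (4 + 6 + 13 + 8 + 10 + 8 + 10 + 9 + 11 + 10) / 10 = 8.9000
σ̂ = s̄ / c₄ = 8.9000 / 0.9727 = 9.1498

9.150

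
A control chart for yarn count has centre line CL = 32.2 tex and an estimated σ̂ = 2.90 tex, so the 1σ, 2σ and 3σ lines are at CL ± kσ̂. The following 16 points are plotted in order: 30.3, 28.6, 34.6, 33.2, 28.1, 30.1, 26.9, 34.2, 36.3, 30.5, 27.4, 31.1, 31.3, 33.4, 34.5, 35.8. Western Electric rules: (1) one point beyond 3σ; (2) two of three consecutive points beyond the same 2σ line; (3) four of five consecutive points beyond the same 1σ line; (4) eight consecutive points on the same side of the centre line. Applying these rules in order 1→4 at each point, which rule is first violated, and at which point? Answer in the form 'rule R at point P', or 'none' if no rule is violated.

Zone of each point (C = within 1σ̂, B = 1σ̂–2σ̂, A = 2σ̂–3σ̂, * = beyond 3σ̂; sign = side of CL): 1:-C, 2:-B, 3:+C, 4:+C, 5:-B, 6:-C, 7:-B, 8:+C, 9:+B, 10:-C, 11:-B, 12:-C, 13:-C, 14:+C, 15:+C, 16:+B
No rule fires across all 16 points.

none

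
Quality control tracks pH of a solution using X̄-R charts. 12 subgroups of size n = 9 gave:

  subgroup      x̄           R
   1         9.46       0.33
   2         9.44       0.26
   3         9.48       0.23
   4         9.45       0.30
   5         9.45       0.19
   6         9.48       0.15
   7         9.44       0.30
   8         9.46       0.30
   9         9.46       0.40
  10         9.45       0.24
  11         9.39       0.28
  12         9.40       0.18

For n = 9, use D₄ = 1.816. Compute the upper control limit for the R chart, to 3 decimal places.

R̄ = (0.33 + 0.26 + 0.23 + 0.30 + 0.19 + 0.15 + 0.30 + 0.30 + 0.40 + 0.24 + 0.28 + 0.18) / 12 = 3.1600 / 12 = 0.2633
UCL_R = D₄·R̄ = 1.816 × 0.2633 = 0.4782

0.478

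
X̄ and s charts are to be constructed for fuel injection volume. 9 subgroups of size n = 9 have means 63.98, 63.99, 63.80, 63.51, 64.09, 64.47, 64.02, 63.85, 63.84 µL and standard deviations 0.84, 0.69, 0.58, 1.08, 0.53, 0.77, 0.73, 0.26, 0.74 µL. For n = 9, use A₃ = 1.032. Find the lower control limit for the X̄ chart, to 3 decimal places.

63.237

X̄̄ = (63.98 + 63.99 + 63.80 + 63.51 + 64.09 + 64.47 + 64.02 + 63.85 + 63.84) / 9 = 63.9500
s̄ = (0.84 + 0.69 + 0.58 + 1.08 + 0.53 + 0.77 + 0.73 + 0.26 + 0.74) / 9 = 0.6911
LCL = X̄̄ − A₃·s̄ = 63.9500 − 1.032 × 0.6911 = 63.2368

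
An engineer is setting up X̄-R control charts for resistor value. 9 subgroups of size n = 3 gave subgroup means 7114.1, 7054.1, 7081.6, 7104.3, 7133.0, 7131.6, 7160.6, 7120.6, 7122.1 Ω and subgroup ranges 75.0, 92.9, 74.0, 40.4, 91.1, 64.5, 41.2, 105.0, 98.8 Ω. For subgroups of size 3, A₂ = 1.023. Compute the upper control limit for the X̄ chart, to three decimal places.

7191.179

X̄̄ = (7114.1 + 7054.1 + 7081.6 + 7104.3 + 7133.0 + 7131.6 + 7160.6 + 7120.6 + 7122.1) / 9 = 64022.0000 / 9 = 7113.5556
R̄ = (75.0 + 92.9 + 74.0 + 40.4 + 91.1 + 64.5 + 41.2 + 105.0 + 98.8) / 9 = 682.9000 / 9 = 75.8778
UCL = X̄̄ + A₂·R̄ = 7113.5556 + 1.023 × 75.8778 = 7191.1785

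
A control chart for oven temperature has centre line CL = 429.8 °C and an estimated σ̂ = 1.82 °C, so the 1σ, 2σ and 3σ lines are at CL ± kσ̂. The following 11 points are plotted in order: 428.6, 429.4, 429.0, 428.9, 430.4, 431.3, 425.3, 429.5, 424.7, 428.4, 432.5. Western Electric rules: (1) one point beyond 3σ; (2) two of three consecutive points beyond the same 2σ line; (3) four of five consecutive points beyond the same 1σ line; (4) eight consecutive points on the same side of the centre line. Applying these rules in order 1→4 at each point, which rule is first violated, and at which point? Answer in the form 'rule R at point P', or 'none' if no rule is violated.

rule 2 at point 9

Zone of each point (C = within 1σ̂, B = 1σ̂–2σ̂, A = 2σ̂–3σ̂, * = beyond 3σ̂; sign = side of CL): 1:-C, 2:-C, 3:-C, 4:-C, 5:+C, 6:+C, 7:-A, 8:-C, 9:-A, 10:-C, 11:+B
Rule 2 (two of three consecutive points beyond the same 2σ limit) is satisfied at point 9.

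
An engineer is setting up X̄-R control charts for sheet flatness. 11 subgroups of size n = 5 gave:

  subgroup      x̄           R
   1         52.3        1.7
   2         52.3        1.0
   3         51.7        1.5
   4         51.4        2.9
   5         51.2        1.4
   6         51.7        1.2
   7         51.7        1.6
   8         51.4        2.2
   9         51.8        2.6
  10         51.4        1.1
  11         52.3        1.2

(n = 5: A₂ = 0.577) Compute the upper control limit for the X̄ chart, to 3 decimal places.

52.711

X̄̄ = (52.3 + 52.3 + 51.7 + 51.4 + 51.2 + 51.7 + 51.7 + 51.4 + 51.8 + 51.4 + 52.3) / 11 = 569.2000 / 11 = 51.7455
R̄ = (1.7 + 1.0 + 1.5 + 2.9 + 1.4 + 1.2 + 1.6 + 2.2 + 2.6 + 1.1 + 1.2) / 11 = 18.4000 / 11 = 1.6727
UCL = X̄̄ + A₂·R̄ = 51.7455 + 0.577 × 1.6727 = 52.7106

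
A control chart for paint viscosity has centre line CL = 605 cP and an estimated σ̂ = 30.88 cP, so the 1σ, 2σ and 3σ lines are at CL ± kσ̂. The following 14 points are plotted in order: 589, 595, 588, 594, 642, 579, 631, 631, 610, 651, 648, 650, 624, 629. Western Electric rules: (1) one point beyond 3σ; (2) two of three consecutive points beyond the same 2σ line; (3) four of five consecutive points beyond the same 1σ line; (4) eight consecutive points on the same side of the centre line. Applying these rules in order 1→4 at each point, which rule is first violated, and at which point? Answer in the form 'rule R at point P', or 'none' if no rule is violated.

rule 4 at point 14

Zone of each point (C = within 1σ̂, B = 1σ̂–2σ̂, A = 2σ̂–3σ̂, * = beyond 3σ̂; sign = side of CL): 1:-C, 2:-C, 3:-C, 4:-C, 5:+B, 6:-C, 7:+C, 8:+C, 9:+C, 10:+B, 11:+B, 12:+B, 13:+C, 14:+C
Rule 4 (eight consecutive points on the same side of the centre line) is satisfied at point 14.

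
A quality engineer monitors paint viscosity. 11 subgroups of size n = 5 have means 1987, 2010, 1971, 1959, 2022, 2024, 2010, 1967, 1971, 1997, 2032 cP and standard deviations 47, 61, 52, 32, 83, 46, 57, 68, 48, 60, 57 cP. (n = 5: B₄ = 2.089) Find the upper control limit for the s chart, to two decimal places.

116.03

s̄ = (47 + 61 + 52 + 32 + 83 + 46 + 57 + 68 + 48 + 60 + 57) / 11 = 55.5455
UCL_s = B₄·s̄ = 2.089 × 55.5455 = 116.0345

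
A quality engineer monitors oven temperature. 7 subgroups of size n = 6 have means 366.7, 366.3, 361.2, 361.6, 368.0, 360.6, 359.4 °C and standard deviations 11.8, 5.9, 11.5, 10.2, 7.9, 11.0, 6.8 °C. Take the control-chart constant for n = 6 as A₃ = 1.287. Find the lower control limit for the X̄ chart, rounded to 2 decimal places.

351.43

X̄̄ = (366.7 + 366.3 + 361.2 + 361.6 + 368.0 + 360.6 + 359.4) / 7 = 363.4000
s̄ = (11.8 + 5.9 + 11.5 + 10.2 + 7.9 + 11.0 + 6.8) / 7 = 9.3000
LCL = X̄̄ − A₃·s̄ = 363.4000 − 1.287 × 9.3000 = 351.4309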